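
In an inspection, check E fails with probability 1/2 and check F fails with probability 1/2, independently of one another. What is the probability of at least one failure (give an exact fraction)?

3/4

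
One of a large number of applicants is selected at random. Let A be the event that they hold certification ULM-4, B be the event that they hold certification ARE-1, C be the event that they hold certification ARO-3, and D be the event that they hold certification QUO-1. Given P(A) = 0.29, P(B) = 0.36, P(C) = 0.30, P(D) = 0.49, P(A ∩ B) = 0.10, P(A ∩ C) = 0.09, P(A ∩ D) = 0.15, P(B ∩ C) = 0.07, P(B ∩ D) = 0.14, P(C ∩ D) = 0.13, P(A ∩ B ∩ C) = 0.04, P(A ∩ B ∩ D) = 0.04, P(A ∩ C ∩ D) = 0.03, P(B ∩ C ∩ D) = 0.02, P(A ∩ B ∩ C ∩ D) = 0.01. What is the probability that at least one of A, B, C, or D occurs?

Using inclusion–exclusion:
P(A ∪ B ∪ C ∪ D) = 0.29 + 0.36 + 0.30 + 0.49 − 0.10 − 0.09 − 0.15 − 0.07 − 0.14 − 0.13 + 0.04 + 0.04 + 0.03 + 0.02 − 0.01 = 0.88

0.88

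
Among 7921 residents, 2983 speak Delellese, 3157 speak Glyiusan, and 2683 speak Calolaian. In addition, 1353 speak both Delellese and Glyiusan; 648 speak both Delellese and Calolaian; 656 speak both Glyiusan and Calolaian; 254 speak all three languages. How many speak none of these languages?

Inclusion–exclusion gives
N(≥1) = 2983 + 3157 + 2683 − 1353 − 648 − 656 + 254 = 6420
None: 7921 − 6420 = 1501

1501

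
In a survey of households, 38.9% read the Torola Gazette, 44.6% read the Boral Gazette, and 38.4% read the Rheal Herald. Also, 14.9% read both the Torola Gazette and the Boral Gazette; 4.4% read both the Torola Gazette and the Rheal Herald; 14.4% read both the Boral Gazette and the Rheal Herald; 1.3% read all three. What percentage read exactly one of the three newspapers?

P(exactly one) = 38.9 + 44.6 + 38.4 − 2·14.9 − 2·4.4 − 2·14.4 + 3·1.3 = 58.4%

58.4%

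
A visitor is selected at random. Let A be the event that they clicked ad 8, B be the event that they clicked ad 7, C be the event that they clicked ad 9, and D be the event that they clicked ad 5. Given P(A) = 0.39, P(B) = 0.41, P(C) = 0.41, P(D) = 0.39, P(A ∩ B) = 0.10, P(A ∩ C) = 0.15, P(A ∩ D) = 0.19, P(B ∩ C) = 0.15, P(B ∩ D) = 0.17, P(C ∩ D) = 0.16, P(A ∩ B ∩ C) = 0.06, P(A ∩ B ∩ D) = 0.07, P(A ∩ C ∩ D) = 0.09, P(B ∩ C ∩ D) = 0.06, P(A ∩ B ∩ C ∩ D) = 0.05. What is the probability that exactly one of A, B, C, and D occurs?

Using the inclusion–exclusion count for exactly one event:
P(exactly one) = 0.39 + 0.41 + 0.41 + 0.39 − 2·0.10 − 2·0.15 − 2·0.19 − 2·0.15 − 2·0.17 − 2·0.16 + 3·0.06 + 3·0.07 + 3·0.09 + 3·0.06 − 4·0.05 = 0.40

0.40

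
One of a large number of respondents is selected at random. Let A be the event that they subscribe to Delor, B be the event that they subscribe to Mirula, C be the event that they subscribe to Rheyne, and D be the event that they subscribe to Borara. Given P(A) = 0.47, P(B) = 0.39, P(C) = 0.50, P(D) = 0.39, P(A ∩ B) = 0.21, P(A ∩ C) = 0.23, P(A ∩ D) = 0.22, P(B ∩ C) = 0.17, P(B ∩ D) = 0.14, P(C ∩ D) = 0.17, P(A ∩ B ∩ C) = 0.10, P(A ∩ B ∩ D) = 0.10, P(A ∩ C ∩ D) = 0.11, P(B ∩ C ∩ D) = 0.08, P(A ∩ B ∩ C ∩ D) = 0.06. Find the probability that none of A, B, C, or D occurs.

0.06

By inclusion–exclusion:
P(A ∪ B ∪ C ∪ D) = 0.47 + 0.39 + 0.50 + 0.39 − 0.21 − 0.23 − 0.22 − 0.17 − 0.14 − 0.17 + 0.10 + 0.10 + 0.11 + 0.08 − 0.06 = 0.94
P(none) = 1 − 0.94 = 0.06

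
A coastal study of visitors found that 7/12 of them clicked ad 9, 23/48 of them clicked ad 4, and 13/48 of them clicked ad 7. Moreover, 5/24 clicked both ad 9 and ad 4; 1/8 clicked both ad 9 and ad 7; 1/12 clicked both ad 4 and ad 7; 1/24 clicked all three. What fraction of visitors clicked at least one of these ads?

23/24

Apply inclusion-exclusion:
P(union) = 7/12 + 23/48 + 13/48 − 5/24 − 1/8 − 1/12 + 1/24 = 23/24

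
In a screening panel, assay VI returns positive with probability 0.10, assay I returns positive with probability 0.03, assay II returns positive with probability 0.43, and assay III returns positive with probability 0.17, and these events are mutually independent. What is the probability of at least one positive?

Since the events are independent, P(none) is the product of the individual non-occurrence probabilities.
P(none) = (1 − 0.10) × (1 − 0.03) × (1 − 0.43) × (1 − 0.17) = 0.90 × 0.97 × 0.57 × 0.83 = 0.4130163
P(at least one) = 1 − 0.4130163 = 0.5869837

0.5869837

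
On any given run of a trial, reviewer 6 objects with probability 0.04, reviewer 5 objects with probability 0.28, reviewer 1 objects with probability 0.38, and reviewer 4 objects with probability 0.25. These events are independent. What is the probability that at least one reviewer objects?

0.678592

P(none) = (1 − 0.04) × (1 − 0.28) × (1 − 0.38) × (1 − 0.25) = 0.96 × 0.72 × 0.62 × 0.75 = 0.321408
P(at least one) = 1 − 0.321408 = 0.678592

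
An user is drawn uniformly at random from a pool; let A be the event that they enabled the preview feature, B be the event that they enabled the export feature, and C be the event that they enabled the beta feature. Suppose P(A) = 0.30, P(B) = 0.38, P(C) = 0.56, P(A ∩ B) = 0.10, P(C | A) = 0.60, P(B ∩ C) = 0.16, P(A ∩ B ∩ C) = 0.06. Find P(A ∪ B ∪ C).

P(A ∩ C) = P(A)·P(C|A) = 0.30 × 0.60 = 0.18
Apply inclusion-exclusion:
P(A ∪ B ∪ C) = 0.30 + 0.38 + 0.56 − 0.10 − 0.18 − 0.16 + 0.06 = 0.86

0.86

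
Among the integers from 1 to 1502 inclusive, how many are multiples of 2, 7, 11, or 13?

962

⌊1502/2⌋ + ⌊1502/7⌋ + ⌊1502/11⌋ + ⌊1502/13⌋ − ⌊1502/14⌋ − ⌊1502/22⌋ − ⌊1502/26⌋ − ⌊1502/77⌋ − ⌊1502/91⌋ − ⌊1502/143⌋ + ⌊1502/154⌋ + ⌊1502/182⌋ + ⌊1502/286⌋ + ⌊1502/1001⌋ − ⌊1502/2002⌋ = 751 + 214 + 136 + 115 − 107 − 68 − 57 − 19 − 16 − 10 + 9 + 8 + 5 + 1 − 0 = 962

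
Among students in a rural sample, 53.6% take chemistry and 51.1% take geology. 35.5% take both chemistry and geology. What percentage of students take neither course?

P(≥1) = 53.6 + 51.1 − 35.5 = 69.2%
P(none) = 100% − 69.2% = 30.8%

30.8%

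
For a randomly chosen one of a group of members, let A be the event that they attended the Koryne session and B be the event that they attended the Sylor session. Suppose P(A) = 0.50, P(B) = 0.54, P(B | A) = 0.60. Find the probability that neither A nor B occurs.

P(A ∩ B) = P(A)·P(B|A) = 0.50 × 0.60 = 0.30
Using inclusion–exclusion:
P(A ∪ B) = 0.50 + 0.54 − 0.30 = 0.74
P(none) = 1 − 0.74 = 0.26

0.26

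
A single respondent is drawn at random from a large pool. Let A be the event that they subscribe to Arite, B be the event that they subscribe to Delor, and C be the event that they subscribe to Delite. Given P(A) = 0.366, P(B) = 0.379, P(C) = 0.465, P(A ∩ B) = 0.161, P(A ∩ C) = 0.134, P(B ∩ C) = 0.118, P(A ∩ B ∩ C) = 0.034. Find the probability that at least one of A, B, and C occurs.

0.831

By inclusion-exclusion,
P(A ∪ B ∪ C) = 0.366 + 0.379 + 0.465 − 0.161 − 0.134 − 0.118 + 0.034 = 0.831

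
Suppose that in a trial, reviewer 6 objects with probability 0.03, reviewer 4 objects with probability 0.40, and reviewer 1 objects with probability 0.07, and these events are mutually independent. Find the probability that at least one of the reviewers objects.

0.45874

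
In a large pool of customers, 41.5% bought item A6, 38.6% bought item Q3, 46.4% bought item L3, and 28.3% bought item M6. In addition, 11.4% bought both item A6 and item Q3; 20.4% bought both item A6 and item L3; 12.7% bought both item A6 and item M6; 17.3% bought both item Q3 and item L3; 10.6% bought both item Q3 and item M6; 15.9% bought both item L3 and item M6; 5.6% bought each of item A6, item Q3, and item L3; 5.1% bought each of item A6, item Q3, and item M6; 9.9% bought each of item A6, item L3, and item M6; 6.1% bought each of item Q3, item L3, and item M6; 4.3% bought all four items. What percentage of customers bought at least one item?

By inclusion–exclusion:
P(union) = 41.5 + 38.6 + 46.4 + 28.3 − 11.4 − 20.4 − 12.7 − 17.3 − 10.6 − 15.9 + 5.6 + 5.1 + 9.9 + 6.1 − 4.3 = 88.9%

88.9%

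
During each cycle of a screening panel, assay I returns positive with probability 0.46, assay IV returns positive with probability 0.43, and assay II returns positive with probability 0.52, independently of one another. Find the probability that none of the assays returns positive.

0.147744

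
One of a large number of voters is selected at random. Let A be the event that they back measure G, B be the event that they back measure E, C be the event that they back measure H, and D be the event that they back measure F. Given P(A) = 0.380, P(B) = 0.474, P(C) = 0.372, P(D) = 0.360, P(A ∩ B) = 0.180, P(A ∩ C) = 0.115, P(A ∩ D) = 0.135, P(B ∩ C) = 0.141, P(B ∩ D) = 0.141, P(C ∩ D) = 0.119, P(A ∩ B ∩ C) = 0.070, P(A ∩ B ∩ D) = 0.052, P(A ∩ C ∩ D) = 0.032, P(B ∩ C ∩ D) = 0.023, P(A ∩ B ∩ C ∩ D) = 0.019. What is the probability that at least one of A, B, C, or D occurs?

By inclusion-exclusion,
P(A ∪ B ∪ C ∪ D) = 0.380 + 0.474 + 0.372 + 0.360 − 0.180 − 0.115 − 0.135 − 0.141 − 0.141 − 0.119 + 0.070 + 0.052 + 0.032 + 0.023 − 0.019 = 0.913

0.913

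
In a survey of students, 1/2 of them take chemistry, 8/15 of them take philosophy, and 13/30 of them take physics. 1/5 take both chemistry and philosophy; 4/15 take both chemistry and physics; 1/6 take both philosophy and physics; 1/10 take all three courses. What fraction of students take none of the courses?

1/15

Apply inclusion-exclusion:
P(at least one) = 1/2 + 8/15 + 13/30 − 1/5 − 4/15 − 1/6 + 1/10 = 14/15
P(none) = 1 − 14/15 = 1/15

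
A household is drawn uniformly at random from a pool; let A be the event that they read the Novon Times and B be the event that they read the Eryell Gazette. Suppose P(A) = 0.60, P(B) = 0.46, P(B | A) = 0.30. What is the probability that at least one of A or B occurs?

P(A ∩ B) = P(A)·P(B|A) = 0.60 × 0.30 = 0.18
By inclusion–exclusion:
P(A ∪ B) = 0.60 + 0.46 − 0.18 = 0.88

0.88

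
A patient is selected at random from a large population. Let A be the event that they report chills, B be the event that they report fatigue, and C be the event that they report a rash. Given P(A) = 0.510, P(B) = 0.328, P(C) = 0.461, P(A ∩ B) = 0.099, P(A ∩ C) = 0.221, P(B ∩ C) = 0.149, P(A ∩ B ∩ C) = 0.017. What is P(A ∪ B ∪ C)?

0.847

P(A ∪ B ∪ C) = 0.510 + 0.328 + 0.461 − 0.099 − 0.221 − 0.149 + 0.017 = 0.847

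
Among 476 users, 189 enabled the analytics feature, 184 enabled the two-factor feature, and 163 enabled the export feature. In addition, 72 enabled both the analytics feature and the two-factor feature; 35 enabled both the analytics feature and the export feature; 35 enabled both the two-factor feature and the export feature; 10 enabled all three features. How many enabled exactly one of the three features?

282

|exactly one| = 189 + 184 + 163 − 2·72 − 2·35 − 2·35 + 3·10 = 282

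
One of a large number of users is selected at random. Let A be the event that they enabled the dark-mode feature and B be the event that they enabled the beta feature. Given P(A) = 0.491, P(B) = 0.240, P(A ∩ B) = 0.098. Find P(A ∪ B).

P(A ∪ B) = 0.491 + 0.240 − 0.098 = 0.633

0.633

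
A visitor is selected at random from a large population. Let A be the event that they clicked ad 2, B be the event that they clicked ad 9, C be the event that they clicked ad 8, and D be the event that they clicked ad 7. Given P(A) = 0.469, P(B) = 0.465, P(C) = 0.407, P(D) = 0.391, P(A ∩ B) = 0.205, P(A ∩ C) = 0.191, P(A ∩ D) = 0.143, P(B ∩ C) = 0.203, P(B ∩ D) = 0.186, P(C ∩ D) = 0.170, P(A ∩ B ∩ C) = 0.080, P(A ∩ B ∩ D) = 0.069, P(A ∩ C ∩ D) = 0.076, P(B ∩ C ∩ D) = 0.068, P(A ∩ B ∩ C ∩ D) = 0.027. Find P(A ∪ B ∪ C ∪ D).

0.900

P(A ∪ B ∪ C ∪ D) = 0.469 + 0.465 + 0.407 + 0.391 − 0.205 − 0.191 − 0.143 − 0.203 − 0.186 − 0.170 + 0.080 + 0.069 + 0.076 + 0.068 − 0.027 = 0.900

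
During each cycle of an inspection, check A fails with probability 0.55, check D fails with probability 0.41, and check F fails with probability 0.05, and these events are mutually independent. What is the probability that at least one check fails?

P(none) = (1 − 0.55) × (1 − 0.41) × (1 − 0.05) = 0.45 × 0.59 × 0.95 = 0.252225
P(at least one) = 1 − 0.252225 = 0.747775

0.747775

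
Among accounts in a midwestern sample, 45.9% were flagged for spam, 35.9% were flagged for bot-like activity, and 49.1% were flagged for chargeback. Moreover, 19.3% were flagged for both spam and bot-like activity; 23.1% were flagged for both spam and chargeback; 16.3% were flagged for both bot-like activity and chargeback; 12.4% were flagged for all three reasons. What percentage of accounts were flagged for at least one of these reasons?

84.6%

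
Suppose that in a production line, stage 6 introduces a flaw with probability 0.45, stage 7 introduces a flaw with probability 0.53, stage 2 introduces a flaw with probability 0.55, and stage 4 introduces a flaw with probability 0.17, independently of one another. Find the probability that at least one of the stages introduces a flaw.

0.90345025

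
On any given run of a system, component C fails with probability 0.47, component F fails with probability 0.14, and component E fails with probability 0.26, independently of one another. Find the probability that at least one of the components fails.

P(none) = (1 − 0.47) × (1 − 0.14) × (1 − 0.26) = 0.53 × 0.86 × 0.74 = 0.337292
P(at least one) = 1 − 0.337292 = 0.662708

0.662708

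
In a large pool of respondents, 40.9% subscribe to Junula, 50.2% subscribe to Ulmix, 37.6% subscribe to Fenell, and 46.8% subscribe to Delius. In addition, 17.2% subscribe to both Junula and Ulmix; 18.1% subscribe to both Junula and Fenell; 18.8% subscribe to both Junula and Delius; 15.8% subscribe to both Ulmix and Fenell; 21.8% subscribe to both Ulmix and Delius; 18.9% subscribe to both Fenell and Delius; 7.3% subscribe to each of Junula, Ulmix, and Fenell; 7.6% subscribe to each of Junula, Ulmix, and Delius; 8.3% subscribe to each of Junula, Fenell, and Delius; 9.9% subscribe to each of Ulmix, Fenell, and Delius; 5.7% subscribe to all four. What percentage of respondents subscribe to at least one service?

P(union) = 40.9 + 50.2 + 37.6 + 46.8 − 17.2 − 18.1 − 18.8 − 15.8 − 21.8 − 18.9 + 7.3 + 7.6 + 8.3 + 9.9 − 5.7 = 92.3%

92.3%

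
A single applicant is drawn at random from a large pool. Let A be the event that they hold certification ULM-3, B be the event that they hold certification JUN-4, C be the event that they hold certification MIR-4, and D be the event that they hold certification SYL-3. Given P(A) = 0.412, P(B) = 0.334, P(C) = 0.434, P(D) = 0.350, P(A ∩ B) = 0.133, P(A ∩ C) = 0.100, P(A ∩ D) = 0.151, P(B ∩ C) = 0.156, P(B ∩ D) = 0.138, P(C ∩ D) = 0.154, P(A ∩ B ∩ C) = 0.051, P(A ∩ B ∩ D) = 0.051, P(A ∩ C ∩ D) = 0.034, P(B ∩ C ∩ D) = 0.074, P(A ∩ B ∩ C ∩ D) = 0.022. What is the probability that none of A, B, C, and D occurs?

0.114

P(A ∪ B ∪ C ∪ D) = 0.412 + 0.334 + 0.434 + 0.350 − 0.133 − 0.100 − 0.151 − 0.156 − 0.138 − 0.154 + 0.051 + 0.051 + 0.034 + 0.074 − 0.022 = 0.886
P(none) = 1 − 0.886 = 0.114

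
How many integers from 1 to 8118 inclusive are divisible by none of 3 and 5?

4330

Inclusion–exclusion gives
⌊8118/3⌋ + ⌊8118/5⌋ − ⌊8118/15⌋ = 2706 + 1623 − 541 = 3788
8118 − 3788 = 4330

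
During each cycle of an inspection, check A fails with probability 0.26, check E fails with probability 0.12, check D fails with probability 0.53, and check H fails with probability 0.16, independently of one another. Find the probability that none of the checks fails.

0.25709376

P(none) = (1 − 0.26) × (1 − 0.12) × (1 − 0.53) × (1 − 0.16) = 0.74 × 0.88 × 0.47 × 0.84 = 0.25709376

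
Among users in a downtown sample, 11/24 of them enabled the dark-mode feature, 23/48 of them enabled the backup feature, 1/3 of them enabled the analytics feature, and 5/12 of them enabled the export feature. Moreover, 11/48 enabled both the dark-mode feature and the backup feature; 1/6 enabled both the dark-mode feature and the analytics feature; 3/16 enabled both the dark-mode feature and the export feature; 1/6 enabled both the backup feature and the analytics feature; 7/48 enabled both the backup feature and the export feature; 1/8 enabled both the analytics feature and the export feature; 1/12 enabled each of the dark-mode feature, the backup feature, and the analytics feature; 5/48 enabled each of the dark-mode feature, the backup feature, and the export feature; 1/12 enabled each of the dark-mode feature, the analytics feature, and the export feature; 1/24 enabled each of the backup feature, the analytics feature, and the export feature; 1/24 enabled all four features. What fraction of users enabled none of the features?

1/16

Inclusion–exclusion gives
P(union) = 11/24 + 23/48 + 1/3 + 5/12 − 11/48 − 1/6 − 3/16 − 1/6 − 7/48 − 1/8 + 1/12 + 5/48 + 1/12 + 1/24 − 1/24 = 15/16
P(none) = 1 − 15/16 = 1/16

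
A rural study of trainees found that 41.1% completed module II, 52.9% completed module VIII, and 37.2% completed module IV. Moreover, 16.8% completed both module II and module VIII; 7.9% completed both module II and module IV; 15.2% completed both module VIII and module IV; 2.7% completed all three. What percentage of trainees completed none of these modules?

6.0%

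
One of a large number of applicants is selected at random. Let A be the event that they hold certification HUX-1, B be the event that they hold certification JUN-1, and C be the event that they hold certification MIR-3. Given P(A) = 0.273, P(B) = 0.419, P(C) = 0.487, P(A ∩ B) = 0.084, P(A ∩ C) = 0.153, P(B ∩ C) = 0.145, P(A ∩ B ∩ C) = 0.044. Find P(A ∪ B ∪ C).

P(A ∪ B ∪ C) = 0.273 + 0.419 + 0.487 − 0.084 − 0.153 − 0.145 + 0.044 = 0.841

0.841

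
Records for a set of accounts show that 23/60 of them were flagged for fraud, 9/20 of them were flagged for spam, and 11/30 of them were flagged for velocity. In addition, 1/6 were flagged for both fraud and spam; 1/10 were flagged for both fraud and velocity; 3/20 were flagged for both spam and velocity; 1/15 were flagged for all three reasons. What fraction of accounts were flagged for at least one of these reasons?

By inclusion–exclusion:
P(at least one) = 23/60 + 9/20 + 11/30 − 1/6 − 1/10 − 3/20 + 1/15 = 17/20

17/20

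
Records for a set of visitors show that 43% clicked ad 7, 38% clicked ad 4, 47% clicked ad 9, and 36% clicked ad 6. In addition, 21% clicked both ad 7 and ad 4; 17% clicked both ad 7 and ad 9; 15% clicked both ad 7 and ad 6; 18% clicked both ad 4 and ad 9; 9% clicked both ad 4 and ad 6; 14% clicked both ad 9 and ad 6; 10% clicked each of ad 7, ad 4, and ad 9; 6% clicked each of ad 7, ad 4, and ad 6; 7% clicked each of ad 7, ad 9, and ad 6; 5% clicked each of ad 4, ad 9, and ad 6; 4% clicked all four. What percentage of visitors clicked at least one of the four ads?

By inclusion–exclusion:
P(at least one) = 43 + 38 + 47 + 36 − 21 − 17 − 15 − 18 − 9 − 14 + 10 + 6 + 7 + 5 − 4 = 94%

94%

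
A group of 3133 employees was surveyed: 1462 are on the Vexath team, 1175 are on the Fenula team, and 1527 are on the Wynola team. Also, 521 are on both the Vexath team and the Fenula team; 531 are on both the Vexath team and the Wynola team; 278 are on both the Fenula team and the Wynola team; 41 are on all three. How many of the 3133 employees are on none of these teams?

258

Using inclusion–exclusion:
|union| = 1462 + 1175 + 1527 − 521 − 531 − 278 + 41 = 2875
None: 3133 − 2875 = 258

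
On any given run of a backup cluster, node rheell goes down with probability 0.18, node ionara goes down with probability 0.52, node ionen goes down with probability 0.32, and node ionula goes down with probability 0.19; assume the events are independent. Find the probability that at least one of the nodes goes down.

0.78320512

Since the events are independent, P(none) is the product of the individual non-occurrence probabilities.
P(none) = (1 − 0.18) × (1 − 0.52) × (1 − 0.32) × (1 − 0.19) = 0.82 × 0.48 × 0.68 × 0.81 = 0.21679488
P(at least one) = 1 − 0.21679488 = 0.78320512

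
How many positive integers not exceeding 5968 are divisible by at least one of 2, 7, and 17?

floor(5968/2) + floor(5968/7) + floor(5968/17) − floor(5968/14) − floor(5968/34) − floor(5968/119) + floor(5968/238) = 2984 + 852 + 351 − 426 − 175 − 50 + 25 = 3561

3561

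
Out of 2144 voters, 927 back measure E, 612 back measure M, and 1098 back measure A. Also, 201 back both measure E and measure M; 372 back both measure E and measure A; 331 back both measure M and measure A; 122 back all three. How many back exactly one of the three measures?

1195

By inclusion–exclusion (exactly-one form):
|exactly one| = 927 + 612 + 1098 − 2·201 − 2·372 − 2·331 + 3·122 = 1195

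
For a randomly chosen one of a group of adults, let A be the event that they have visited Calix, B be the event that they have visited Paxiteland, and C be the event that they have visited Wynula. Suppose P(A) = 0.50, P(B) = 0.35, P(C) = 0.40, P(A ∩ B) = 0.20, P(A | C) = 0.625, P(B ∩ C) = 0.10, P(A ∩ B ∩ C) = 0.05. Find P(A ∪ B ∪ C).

P(A ∩ C) = P(C)·P(A|C) = 0.40 × 0.625 = 0.25
Using inclusion–exclusion:
P(A ∪ B ∪ C) = 0.50 + 0.35 + 0.40 − 0.20 − 0.25 − 0.10 + 0.05 = 0.75

0.75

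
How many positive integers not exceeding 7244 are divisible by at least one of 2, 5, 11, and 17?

By inclusion–exclusion:
floor(7244/2) + floor(7244/5) + floor(7244/11) + floor(7244/17) − floor(7244/10) − floor(7244/22) − floor(7244/34) − floor(7244/55) − floor(7244/85) − floor(7244/187) + floor(7244/110) + floor(7244/170) + floor(7244/374) + floor(7244/935) − floor(7244/1870) = 3622 + 1448 + 658 + 426 − 724 − 329 − 213 − 131 − 85 − 38 + 65 + 42 + 19 + 7 − 3 = 4764

4764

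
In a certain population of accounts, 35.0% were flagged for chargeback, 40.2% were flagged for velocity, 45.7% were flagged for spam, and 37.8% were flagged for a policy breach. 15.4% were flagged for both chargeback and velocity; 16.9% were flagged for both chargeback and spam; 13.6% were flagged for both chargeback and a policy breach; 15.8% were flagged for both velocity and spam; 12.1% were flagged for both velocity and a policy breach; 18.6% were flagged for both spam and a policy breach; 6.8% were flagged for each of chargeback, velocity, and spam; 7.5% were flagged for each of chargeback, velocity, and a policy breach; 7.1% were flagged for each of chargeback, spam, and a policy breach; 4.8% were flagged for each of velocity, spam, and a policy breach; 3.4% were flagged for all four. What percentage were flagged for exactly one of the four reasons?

P(exactly one) = 35.0 + 40.2 + 45.7 + 37.8 − 2·15.4 − 2·16.9 − 2·13.6 − 2·15.8 − 2·12.1 − 2·18.6 + 3·6.8 + 3·7.5 + 3·7.1 + 3·4.8 − 4·3.4 = 38.9%

38.9%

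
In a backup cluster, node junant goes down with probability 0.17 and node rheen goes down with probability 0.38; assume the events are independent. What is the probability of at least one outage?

0.4854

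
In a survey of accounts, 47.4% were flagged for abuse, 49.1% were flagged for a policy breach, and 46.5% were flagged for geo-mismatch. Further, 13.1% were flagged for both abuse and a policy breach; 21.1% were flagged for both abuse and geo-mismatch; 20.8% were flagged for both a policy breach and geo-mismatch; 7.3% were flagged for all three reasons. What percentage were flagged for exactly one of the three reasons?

Using the inclusion–exclusion count for exactly one event:
P(exactly one) = 47.4 + 49.1 + 46.5 − 2·13.1 − 2·21.1 − 2·20.8 + 3·7.3 = 54.9%

54.9%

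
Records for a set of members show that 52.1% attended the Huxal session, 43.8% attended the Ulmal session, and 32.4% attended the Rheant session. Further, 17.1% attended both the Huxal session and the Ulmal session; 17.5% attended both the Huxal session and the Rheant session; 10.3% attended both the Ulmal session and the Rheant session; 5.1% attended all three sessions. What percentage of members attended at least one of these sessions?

P(union) = 52.1 + 43.8 + 32.4 − 17.1 − 17.5 − 10.3 + 5.1 = 88.5%

88.5%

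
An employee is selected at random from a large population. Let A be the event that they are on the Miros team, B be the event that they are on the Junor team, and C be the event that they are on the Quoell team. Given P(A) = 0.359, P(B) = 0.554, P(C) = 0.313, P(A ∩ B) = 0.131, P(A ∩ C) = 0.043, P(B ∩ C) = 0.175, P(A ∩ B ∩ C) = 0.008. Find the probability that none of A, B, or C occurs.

0.115

Apply inclusion-exclusion:
P(A ∪ B ∪ C) = 0.359 + 0.554 + 0.313 − 0.131 − 0.043 − 0.175 + 0.008 = 0.885
P(none) = 1 − 0.885 = 0.115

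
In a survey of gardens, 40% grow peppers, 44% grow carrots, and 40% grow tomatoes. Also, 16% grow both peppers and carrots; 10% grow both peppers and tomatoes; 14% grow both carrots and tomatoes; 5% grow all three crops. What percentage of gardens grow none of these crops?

11%

P(≥1) = 40 + 44 + 40 − 16 − 10 − 14 + 5 = 89%
P(none) = 100% − 89% = 11%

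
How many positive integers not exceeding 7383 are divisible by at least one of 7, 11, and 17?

1968

Apply inclusion-exclusion:
1054 + 671 + 434 − 95 − 62 − 39 + 5 = 1968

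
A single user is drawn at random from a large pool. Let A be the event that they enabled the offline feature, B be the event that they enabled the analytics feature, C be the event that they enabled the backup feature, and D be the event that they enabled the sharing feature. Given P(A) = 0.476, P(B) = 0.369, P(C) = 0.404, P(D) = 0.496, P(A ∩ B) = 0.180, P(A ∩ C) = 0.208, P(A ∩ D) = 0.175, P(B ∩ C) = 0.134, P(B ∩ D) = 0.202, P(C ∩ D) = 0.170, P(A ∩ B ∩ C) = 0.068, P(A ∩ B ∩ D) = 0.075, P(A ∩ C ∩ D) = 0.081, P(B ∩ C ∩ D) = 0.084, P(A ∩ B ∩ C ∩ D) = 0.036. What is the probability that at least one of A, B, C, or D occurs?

0.948

Apply inclusion-exclusion:
P(A ∪ B ∪ C ∪ D) = 0.476 + 0.369 + 0.404 + 0.496 − 0.180 − 0.208 − 0.175 − 0.134 − 0.202 − 0.170 + 0.068 + 0.075 + 0.081 + 0.084 − 0.036 = 0.948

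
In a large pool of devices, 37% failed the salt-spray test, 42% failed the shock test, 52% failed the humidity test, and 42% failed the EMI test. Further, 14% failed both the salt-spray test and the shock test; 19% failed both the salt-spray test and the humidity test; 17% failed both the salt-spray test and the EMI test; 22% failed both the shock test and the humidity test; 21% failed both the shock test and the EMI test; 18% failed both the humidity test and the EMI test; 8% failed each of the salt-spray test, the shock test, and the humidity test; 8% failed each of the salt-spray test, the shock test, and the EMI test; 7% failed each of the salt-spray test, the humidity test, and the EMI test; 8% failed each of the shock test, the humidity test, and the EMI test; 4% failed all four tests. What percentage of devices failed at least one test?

P(union) = 37 + 42 + 52 + 42 − 14 − 19 − 17 − 22 − 21 − 18 + 8 + 8 + 7 + 8 − 4 = 89%

89%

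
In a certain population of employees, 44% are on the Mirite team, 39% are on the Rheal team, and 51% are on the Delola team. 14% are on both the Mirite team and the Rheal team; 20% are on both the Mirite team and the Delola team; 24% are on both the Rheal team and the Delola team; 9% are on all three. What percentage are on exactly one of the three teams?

45%

Using the inclusion–exclusion count for exactly one event:
P(exactly one) = 44 + 39 + 51 − 2·14 − 2·20 − 2·24 + 3·9 = 45%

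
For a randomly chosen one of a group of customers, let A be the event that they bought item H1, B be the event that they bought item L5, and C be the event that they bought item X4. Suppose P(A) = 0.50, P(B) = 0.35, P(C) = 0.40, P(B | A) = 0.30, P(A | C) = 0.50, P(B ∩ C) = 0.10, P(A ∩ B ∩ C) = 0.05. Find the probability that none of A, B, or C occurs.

0.15

P(A ∩ B) = P(A)·P(B|A) = 0.50 × 0.30 = 0.15
P(A ∩ C) = P(C)·P(A|C) = 0.40 × 0.50 = 0.20
By inclusion–exclusion:
P(A ∪ B ∪ C) = 0.50 + 0.35 + 0.40 − 0.15 − 0.20 − 0.10 + 0.05 = 0.85
P(none) = 1 − 0.85 = 0.15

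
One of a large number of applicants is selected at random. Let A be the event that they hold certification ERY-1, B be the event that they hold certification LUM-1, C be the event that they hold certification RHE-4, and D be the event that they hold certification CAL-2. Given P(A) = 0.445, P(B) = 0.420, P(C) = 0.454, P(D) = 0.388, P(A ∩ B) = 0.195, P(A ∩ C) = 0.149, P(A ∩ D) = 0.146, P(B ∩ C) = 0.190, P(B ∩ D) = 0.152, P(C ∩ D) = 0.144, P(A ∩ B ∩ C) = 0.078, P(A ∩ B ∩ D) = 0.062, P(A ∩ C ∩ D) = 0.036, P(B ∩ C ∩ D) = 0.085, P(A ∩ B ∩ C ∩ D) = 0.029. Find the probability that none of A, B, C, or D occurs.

Using inclusion–exclusion:
P(A ∪ B ∪ C ∪ D) = 0.445 + 0.420 + 0.454 + 0.388 − 0.195 − 0.149 − 0.146 − 0.190 − 0.152 − 0.144 + 0.078 + 0.062 + 0.036 + 0.085 − 0.029 = 0.963
P(none) = 1 − 0.963 = 0.037

0.037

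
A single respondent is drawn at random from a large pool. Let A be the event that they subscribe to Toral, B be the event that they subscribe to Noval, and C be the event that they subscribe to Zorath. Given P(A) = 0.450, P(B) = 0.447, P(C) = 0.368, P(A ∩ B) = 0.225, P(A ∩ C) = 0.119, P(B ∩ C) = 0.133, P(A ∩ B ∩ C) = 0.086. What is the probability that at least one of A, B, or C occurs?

0.874

P(A ∪ B ∪ C) = 0.450 + 0.447 + 0.368 − 0.225 − 0.119 − 0.133 + 0.086 = 0.874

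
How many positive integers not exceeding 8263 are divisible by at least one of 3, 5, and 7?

Using inclusion–exclusion:
2754 + 1652 + 1180 − 550 − 393 − 236 + 78 = 4485

4485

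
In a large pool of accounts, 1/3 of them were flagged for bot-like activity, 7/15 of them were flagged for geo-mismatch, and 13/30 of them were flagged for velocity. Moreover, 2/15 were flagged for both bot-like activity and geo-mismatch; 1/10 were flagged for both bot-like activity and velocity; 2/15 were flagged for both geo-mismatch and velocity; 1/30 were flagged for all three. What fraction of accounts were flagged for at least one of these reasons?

9/10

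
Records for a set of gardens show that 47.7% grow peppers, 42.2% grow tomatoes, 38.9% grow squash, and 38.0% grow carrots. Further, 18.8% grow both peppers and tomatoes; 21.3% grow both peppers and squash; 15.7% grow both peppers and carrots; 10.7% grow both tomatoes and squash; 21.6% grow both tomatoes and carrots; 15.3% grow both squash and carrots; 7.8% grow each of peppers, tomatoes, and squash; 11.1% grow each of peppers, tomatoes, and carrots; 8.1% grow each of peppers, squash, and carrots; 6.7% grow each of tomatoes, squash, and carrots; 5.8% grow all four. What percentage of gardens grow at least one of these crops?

91.3%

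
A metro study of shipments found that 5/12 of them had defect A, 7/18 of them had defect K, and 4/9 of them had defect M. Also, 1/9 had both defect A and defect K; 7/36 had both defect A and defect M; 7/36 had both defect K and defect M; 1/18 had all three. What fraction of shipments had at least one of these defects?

29/36

Apply inclusion-exclusion:
P(≥1) = 5/12 + 7/18 + 4/9 − 1/9 − 7/36 − 7/36 + 1/18 = 29/36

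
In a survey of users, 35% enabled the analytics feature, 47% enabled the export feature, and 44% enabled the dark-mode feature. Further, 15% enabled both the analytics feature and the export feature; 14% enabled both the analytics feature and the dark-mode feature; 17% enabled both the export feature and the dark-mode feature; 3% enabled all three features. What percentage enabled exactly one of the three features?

43%

By inclusion–exclusion (exactly-one form):
P(exactly one) = 35 + 47 + 44 − 2·15 − 2·14 − 2·17 + 3·3 = 43%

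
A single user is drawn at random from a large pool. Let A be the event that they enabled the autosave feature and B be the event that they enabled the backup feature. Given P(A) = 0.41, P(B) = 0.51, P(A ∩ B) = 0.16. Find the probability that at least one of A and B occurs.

Using inclusion–exclusion:
P(A ∪ B) = 0.41 + 0.51 − 0.16 = 0.76

0.76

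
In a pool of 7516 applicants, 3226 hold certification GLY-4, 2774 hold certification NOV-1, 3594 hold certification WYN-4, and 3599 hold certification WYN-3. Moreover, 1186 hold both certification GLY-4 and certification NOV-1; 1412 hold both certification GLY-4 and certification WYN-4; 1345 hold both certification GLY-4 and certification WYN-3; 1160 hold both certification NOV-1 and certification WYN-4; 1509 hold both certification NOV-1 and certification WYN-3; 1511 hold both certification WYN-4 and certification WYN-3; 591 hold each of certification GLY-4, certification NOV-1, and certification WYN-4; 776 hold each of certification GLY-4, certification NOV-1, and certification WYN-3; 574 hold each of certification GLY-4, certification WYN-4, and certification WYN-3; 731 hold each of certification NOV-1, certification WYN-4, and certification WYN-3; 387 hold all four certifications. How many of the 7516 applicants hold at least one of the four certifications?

7355

N(≥1) = 3226 + 2774 + 3594 + 3599 − 1186 − 1412 − 1345 − 1160 − 1509 − 1511 + 591 + 776 + 574 + 731 − 387 = 7355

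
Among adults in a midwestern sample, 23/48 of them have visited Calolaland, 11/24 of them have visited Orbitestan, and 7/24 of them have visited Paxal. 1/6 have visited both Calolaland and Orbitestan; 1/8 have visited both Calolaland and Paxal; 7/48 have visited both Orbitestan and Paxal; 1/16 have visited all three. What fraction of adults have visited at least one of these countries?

P(at least one) = 23/48 + 11/24 + 7/24 − 1/6 − 1/8 − 7/48 + 1/16 = 41/48

41/48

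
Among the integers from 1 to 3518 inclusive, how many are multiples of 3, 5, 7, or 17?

Apply inclusion-exclusion:
floor(3518/3) + floor(3518/5) + floor(3518/7) + floor(3518/17) − floor(3518/15) − floor(3518/21) − floor(3518/51) − floor(3518/35) − floor(3518/85) − floor(3518/119) + floor(3518/105) + floor(3518/255) + floor(3518/357) + floor(3518/595) − floor(3518/1785) = 1172 + 703 + 502 + 206 − 234 − 167 − 68 − 100 − 41 − 29 + 33 + 13 + 9 + 5 − 1 = 2003

2003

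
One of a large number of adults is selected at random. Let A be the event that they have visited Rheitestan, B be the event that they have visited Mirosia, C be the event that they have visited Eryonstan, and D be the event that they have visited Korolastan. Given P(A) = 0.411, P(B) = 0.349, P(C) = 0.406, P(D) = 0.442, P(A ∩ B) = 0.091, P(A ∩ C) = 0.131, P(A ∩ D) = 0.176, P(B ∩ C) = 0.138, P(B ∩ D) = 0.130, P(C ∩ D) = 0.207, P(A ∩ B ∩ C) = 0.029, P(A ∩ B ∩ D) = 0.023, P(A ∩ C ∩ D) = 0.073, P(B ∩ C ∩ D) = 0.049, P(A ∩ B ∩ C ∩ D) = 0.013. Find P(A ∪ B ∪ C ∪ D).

0.896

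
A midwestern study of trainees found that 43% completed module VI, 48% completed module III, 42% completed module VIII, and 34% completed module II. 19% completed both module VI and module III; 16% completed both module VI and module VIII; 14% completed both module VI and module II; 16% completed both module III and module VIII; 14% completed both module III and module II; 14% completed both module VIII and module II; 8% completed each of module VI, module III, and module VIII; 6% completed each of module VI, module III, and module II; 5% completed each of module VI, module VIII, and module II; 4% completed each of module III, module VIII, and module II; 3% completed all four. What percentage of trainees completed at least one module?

94%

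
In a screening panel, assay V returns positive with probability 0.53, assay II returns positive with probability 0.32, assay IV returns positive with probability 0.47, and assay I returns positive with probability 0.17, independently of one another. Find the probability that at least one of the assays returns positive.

0.85940796

P(none) = (1 − 0.53) × (1 − 0.32) × (1 − 0.47) × (1 − 0.17) = 0.47 × 0.68 × 0.53 × 0.83 = 0.14059204
P(at least one) = 1 − 0.14059204 = 0.85940796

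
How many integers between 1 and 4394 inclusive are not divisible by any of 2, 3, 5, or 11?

1066

By inclusion–exclusion:
floor(4394/2) + floor(4394/3) + floor(4394/5) + floor(4394/11) − floor(4394/6) − floor(4394/10) − floor(4394/22) − floor(4394/15) − floor(4394/33) − floor(4394/55) + floor(4394/30) + floor(4394/66) + floor(4394/110) + floor(4394/165) − floor(4394/330) = 2197 + 1464 + 878 + 399 − 732 − 439 − 199 − 292 − 133 − 79 + 146 + 66 + 39 + 26 − 13 = 3328
4394 − 3328 = 1066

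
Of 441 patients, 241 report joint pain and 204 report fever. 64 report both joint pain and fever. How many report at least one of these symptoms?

381

By inclusion-exclusion,
N(≥1) = 241 + 204 − 64 = 381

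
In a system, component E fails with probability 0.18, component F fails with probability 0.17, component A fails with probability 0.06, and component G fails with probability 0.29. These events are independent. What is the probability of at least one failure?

Since the events are independent, P(none) is the product of the individual non-occurrence probabilities.
P(none) = (1 − 0.18) × (1 − 0.17) × (1 − 0.06) × (1 − 0.29) = 0.82 × 0.83 × 0.94 × 0.71 = 0.45423244
P(at least one) = 1 − 0.45423244 = 0.54576756

0.54576756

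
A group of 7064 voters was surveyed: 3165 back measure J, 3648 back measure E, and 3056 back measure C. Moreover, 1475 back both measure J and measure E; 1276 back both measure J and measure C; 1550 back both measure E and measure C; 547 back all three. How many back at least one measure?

6115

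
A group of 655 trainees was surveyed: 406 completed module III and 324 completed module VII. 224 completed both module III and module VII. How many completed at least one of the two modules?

506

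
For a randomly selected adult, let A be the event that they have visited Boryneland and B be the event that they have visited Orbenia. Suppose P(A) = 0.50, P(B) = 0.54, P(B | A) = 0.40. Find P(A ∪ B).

P(A ∩ B) = P(A)·P(B|A) = 0.50 × 0.40 = 0.20
Apply inclusion-exclusion:
P(A ∪ B) = 0.50 + 0.54 − 0.20 = 0.84

0.84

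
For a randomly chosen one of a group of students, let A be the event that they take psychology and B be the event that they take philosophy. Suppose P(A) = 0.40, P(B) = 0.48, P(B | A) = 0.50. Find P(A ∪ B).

0.68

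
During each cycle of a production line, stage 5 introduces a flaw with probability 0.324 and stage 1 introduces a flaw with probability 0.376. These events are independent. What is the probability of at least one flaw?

Since the events are independent, P(none) is the product of the individual non-occurrence probabilities.
P(none) = (1 − 0.324) × (1 − 0.376) = 0.676 × 0.624 = 0.421824
P(at least one) = 1 − 0.421824 = 0.578176

0.578176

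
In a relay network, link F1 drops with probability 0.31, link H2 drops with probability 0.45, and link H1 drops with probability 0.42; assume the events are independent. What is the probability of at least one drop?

P(none) = (1 − 0.31) × (1 − 0.45) × (1 − 0.42) = 0.69 × 0.55 × 0.58 = 0.22011
P(at least one) = 1 − 0.22011 = 0.77989

0.77989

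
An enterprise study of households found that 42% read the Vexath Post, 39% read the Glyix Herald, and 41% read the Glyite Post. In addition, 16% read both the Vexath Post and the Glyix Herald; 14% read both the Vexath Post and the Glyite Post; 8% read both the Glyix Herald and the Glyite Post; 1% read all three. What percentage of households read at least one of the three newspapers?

85%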